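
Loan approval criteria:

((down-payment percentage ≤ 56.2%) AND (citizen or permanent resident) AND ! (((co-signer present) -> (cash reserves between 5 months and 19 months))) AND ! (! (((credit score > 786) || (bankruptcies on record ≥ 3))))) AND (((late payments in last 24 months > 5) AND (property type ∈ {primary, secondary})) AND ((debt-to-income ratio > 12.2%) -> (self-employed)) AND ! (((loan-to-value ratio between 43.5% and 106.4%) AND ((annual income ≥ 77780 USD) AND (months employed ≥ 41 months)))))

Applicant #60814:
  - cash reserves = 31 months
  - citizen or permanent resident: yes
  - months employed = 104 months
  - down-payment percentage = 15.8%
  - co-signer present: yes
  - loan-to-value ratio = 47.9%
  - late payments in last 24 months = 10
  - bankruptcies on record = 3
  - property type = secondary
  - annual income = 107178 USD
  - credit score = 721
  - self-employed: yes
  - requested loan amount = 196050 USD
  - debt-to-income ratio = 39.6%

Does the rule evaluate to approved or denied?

Atomic conditions:
  down-payment percentage ≤ 56.2%: 15.8 ≤ 56.2 is true
  citizen or permanent resident: yes → true
  co-signer present: yes → true
  cash reserves between 5 months and 19 months: 31 in [5, 19] is false
  credit score > 786: 721 > 786 is false
  bankruptcies on record ≥ 3: 3 ≥ 3 is true
  late payments in last 24 months > 5: 10 > 5 is true
  property type ∈ {primary, secondary}: secondary is in the set → true
  debt-to-income ratio > 12.2%: 39.6 > 12.2 is true
  self-employed: yes → true
  loan-to-value ratio between 43.5% and 106.4%: 47.9 in [43.5, 106.4] is true
  annual income ≥ 77780 USD: 107178 ≥ 77780 is true
  months employed ≥ 41 months: 104 ≥ 41 is true
Combine:
[1.3.1] true → false = false
[1.3] NOT false = true
[1.4.1.1] false OR true = true
[1.4.1] NOT true = false
[1.4] NOT false = true
[1] true AND true AND true AND true = true
[2.1] true AND true = true
[2.2] true → true = true
[2.3.1.2] true AND true = true
[2.3.1] true AND true = true
[2.3] NOT true = false
[2] true AND true AND false = false
[root] true AND false = false
Overall: false → denied

Denied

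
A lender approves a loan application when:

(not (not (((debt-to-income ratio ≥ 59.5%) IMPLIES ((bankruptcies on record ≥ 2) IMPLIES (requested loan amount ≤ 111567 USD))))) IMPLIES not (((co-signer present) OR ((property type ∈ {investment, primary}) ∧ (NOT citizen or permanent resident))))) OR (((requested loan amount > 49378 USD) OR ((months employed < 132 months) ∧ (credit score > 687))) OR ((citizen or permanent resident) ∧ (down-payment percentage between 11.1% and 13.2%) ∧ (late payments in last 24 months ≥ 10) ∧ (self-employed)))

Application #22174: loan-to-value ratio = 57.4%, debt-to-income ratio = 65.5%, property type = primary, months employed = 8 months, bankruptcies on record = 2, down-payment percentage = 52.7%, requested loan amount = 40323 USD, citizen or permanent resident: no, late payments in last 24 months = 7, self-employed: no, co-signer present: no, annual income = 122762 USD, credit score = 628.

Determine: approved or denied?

Atomic conditions:
  debt-to-income ratio ≥ 59.5%: 65.5 ≥ 59.5 is true
  bankruptcies on record ≥ 2: 2 ≥ 2 is true
  requested loan amount ≤ 111567 USD: 40323 ≤ 111567 is true
  co-signer present: no → false
  property type ∈ {investment, primary}: primary is in the set → true
  NOT citizen or permanent resident: no → true
  requested loan amount > 49378 USD: 40323 > 49378 is false
  months employed < 132 months: 8 < 132 is true
  credit score > 687: 628 > 687 is false
  citizen or permanent resident: no → false
  down-payment percentage between 11.1% and 13.2%: 52.7 in [11.1, 13.2] is false
  late payments in last 24 months ≥ 10: 7 ≥ 10 is false
  self-employed: no → false
Combine:
[1.1.1.1.2] true → true = true
[1.1.1.1] true → true = true
[1.1.1] NOT true = false
[1.1] NOT false = true
[1.2.1.2] true AND true = true
[1.2.1] false OR true = true
[1.2] NOT true = false
[1] true → false = false
[2.1.2] true AND false = false
[2.1] false OR false = false
[2.2] false AND false AND false AND false = false
[2] false OR false = false
[root] false OR false = false
Overall: false → denied

Denied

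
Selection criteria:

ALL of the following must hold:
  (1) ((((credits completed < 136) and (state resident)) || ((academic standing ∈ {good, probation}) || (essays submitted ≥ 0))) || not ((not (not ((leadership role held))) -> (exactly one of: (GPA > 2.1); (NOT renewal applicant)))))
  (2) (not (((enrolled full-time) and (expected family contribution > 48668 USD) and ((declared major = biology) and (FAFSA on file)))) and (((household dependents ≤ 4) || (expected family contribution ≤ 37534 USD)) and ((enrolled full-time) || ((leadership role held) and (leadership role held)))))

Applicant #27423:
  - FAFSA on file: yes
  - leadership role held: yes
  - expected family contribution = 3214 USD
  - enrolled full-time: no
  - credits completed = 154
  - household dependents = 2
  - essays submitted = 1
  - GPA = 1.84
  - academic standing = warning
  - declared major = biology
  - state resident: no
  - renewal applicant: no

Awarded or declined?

Awarded

Atomic conditions:
  credits completed < 136: 154 < 136 is false
  state resident: no → false
  academic standing ∈ {good, probation}: warning is not in the set → false
  essays submitted ≥ 0: 1 ≥ 0 is true
  leadership role held: yes → true
  GPA > 2.1: 1.84 > 2.1 is false
  NOT renewal applicant: no → true
  enrolled full-time: no → false
  expected family contribution > 48668 USD: 3214 > 48668 is false
  declared major = biology: biology == biology is true
  FAFSA on file: yes → true
  household dependents ≤ 4: 2 ≤ 4 is true
  expected family contribution ≤ 37534 USD: 3214 ≤ 37534 is true
Combine:
[1.1.1] false AND false = false
[1.1.2] false OR true = true
[1.1] false OR true = true
[1.2.1.1.1] NOT true = false
[1.2.1.1] NOT false = true
[1.2.1.2] exactly-one(false, true) = true
[1.2.1] true → true = true
[1.2] NOT true = false
[1] true OR false = true
[2.1.1.3] true AND true = true
[2.1.1] false AND false AND true = false
[2.1] NOT false = true
[2.2.1] true OR true = true
[2.2.2.2] true AND true = true
[2.2.2] false OR true = true
[2.2] true AND true = true
[2] true AND true = true
[root] true AND true = true
Overall: true → awarded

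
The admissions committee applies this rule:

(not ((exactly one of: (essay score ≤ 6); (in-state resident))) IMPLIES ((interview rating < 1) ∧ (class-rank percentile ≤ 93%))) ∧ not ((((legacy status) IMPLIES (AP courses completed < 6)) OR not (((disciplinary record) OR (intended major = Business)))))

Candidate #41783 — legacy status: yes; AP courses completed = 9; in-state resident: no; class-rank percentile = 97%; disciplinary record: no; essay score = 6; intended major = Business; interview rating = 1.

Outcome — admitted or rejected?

Atomic conditions:
  essay score ≤ 6: 6 ≤ 6 is true
  in-state resident: no → false
  interview rating < 1: 1 < 1 is false
  class-rank percentile ≤ 93%: 97 ≤ 93 is false
  legacy status: yes → true
  AP courses completed < 6: 9 < 6 is false
  disciplinary record: no → false
  intended major = Business: Business == Business is true
Combine:
[1.1.1] exactly-one(true, false) = true
[1.1] NOT true = false
[1.2] false AND false = false
[1] false → false (antecedent false ⇒ implication holds) = true
[2.1.1] true → false = false
[2.1.2.1] false OR true = true
[2.1.2] NOT true = false
[2.1] false OR false = false
[2] NOT false = true
[root] true AND true = true
Overall: true → admitted

Admitted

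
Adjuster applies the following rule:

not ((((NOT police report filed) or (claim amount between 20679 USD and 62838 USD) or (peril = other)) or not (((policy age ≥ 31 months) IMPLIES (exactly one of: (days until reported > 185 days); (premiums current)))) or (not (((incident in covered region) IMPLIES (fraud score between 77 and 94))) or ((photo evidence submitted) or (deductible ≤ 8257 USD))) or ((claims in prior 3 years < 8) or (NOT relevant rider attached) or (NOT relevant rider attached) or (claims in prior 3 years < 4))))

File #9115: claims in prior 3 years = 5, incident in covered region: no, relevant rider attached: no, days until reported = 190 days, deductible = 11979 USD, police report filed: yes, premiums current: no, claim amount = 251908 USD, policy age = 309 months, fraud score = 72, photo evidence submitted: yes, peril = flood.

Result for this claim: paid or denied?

Denied

Atomic conditions:
  NOT police report filed: yes → false
  claim amount between 20679 USD and 62838 USD: 251908 in [20679, 62838] is false
  peril = other: flood == other is false
  policy age ≥ 31 months: 309 ≥ 31 is true
  days until reported > 185 days: 190 > 185 is true
  premiums current: no → false
  incident in covered region: no → false
  fraud score between 77 and 94: 72 in [77, 94] is false
  photo evidence submitted: yes → true
  deductible ≤ 8257 USD: 11979 ≤ 8257 is false
  claims in prior 3 years < 8: 5 < 8 is true
  NOT relevant rider attached: no → true
  claims in prior 3 years < 4: 5 < 4 is false
Combine:
[1.1] false OR false OR false = false
[1.2.1.2] exactly-one(true, false) = true
[1.2.1] true → true = true
[1.2] NOT true = false
[1.3.1.1] false → false (antecedent false ⇒ implication holds) = true
[1.3.1] NOT true = false
[1.3.2] true OR false = true
[1.3] false OR true = true
[1.4] true OR true OR true OR false = true
[1] false OR false OR true OR true = true
[root] NOT true = false
Overall: false → denied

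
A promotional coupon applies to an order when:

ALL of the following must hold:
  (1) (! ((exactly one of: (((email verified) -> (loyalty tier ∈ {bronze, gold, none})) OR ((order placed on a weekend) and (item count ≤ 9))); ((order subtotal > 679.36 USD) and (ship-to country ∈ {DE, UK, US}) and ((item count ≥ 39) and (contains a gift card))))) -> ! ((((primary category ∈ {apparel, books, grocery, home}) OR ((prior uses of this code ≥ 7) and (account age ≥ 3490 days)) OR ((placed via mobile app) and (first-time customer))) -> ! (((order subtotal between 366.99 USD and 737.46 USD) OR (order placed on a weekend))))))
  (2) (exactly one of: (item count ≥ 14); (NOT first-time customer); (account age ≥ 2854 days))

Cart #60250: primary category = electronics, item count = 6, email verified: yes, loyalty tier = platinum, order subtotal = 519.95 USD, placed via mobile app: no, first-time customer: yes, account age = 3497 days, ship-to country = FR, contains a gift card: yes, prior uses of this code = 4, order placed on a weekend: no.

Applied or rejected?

Atomic conditions:
  email verified: yes → true
  loyalty tier ∈ {bronze, gold, none}: platinum is not in the set → false
  order placed on a weekend: no → false
  item count ≤ 9: 6 ≤ 9 is true
  order subtotal > 679.36 USD: 519.95 > 679.36 is false
  ship-to country ∈ {DE, UK, US}: FR is not in the set → false
  item count ≥ 39: 6 ≥ 39 is false
  contains a gift card: yes → true
  primary category ∈ {apparel, books, grocery, home}: electronics is not in the set → false
  prior uses of this code ≥ 7: 4 ≥ 7 is false
  account age ≥ 3490 days: 3497 ≥ 3490 is true
  placed via mobile app: no → false
  first-time customer: yes → true
  order subtotal between 366.99 USD and 737.46 USD: 519.95 in [366.99, 737.46] is true
  item count ≥ 14: 6 ≥ 14 is false
  NOT first-time customer: yes → false
  account age ≥ 2854 days: 3497 ≥ 2854 is true
Combine:
[1.1.1.1.1] true → false = false
[1.1.1.1.2] false AND true = false
[1.1.1.1] false OR false = false
[1.1.1.2.3] false AND true = false
[1.1.1.2] false AND false AND false = false
[1.1.1] exactly-one(false, false) = false
[1.1] NOT false = true
[1.2.1.1.2] false AND true = false
[1.2.1.1.3] false AND true = false
[1.2.1.1] false OR false OR false = false
[1.2.1.2.1] true OR false = true
[1.2.1.2] NOT true = false
[1.2.1] false → false (antecedent false ⇒ implication holds) = true
[1.2] NOT true = false
[1] true → false = false
[2] exactly-one(false, false, true) = true
[root] false AND true = false
Overall: false → rejected

Rejected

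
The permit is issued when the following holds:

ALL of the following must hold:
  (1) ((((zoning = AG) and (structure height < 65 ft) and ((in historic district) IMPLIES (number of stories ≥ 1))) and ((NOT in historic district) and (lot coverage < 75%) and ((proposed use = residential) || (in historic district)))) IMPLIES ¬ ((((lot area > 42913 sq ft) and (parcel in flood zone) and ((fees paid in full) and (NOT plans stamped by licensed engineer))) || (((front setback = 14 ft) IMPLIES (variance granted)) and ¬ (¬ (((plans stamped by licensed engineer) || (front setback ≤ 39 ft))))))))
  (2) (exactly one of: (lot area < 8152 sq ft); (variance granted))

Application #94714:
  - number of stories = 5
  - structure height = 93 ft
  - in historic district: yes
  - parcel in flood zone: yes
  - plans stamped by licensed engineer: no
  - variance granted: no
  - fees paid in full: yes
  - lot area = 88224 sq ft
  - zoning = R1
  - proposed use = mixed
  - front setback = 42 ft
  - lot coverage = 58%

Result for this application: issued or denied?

Atomic conditions:
  zoning = AG: R1 == AG is false
  structure height < 65 ft: 93 < 65 is false
  in historic district: yes → true
  number of stories ≥ 1: 5 ≥ 1 is true
  NOT in historic district: yes → false
  lot coverage < 75%: 58 < 75 is true
  proposed use = residential: mixed == residential is false
  lot area > 42913 sq ft: 88224 > 42913 is true
  parcel in flood zone: yes → true
  fees paid in full: yes → true
  NOT plans stamped by licensed engineer: no → true
  front setback = 14 ft: 42 == 14 is false
  variance granted: no → false
  plans stamped by licensed engineer: no → false
  front setback ≤ 39 ft: 42 ≤ 39 is false
  lot area < 8152 sq ft: 88224 < 8152 is false
Combine:
[1.1.1.3] true → true = true
[1.1.1] false AND false AND true = false
[1.1.2.3] false OR true = true
[1.1.2] false AND true AND true = false
[1.1] false AND false = false
[1.2.1.1.3] true AND true = true
[1.2.1.1] true AND true AND true = true
[1.2.1.2.1] false → false (antecedent false ⇒ implication holds) = true
[1.2.1.2.2.1.1] false OR false = false
[1.2.1.2.2.1] NOT false = true
[1.2.1.2.2] NOT true = false
[1.2.1.2] true AND false = false
[1.2.1] true OR false = true
[1.2] NOT true = false
[1] false → false (antecedent false ⇒ implication holds) = true
[2] exactly-one(false, false) = false
[root] true AND false = false
Overall: false → denied

Denied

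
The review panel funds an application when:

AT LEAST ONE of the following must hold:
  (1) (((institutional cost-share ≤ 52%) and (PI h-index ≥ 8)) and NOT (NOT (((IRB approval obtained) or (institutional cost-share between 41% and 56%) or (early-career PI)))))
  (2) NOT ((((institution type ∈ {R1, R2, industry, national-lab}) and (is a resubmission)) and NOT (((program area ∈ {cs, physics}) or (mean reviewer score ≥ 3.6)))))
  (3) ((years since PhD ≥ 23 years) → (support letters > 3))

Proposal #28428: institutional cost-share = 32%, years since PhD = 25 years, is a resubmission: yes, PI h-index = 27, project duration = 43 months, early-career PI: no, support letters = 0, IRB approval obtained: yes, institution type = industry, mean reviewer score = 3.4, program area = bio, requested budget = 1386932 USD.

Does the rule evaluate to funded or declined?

Atomic conditions:
  institutional cost-share ≤ 52%: 32 ≤ 52 is true
  PI h-index ≥ 8: 27 ≥ 8 is true
  IRB approval obtained: yes → true
  institutional cost-share between 41% and 56%: 32 in [41, 56] is false
  early-career PI: no → false
  institution type ∈ {R1, R2, industry, national-lab}: industry is in the set → true
  is a resubmission: yes → true
  program area ∈ {cs, physics}: bio is not in the set → false
  mean reviewer score ≥ 3.6: 3.4 ≥ 3.6 is false
  years since PhD ≥ 23 years: 25 ≥ 23 is true
  support letters > 3: 0 > 3 is false
Combine:
[1.1] true AND true = true
[1.2.1.1] true OR false OR false = true
[1.2.1] NOT true = false
[1.2] NOT false = true
[1] true AND true = true
[2.1.1] true AND true = true
[2.1.2.1] false OR false = false
[2.1.2] NOT false = true
[2.1] true AND true = true
[2] NOT true = false
[3] true → false = false
[root] true OR false OR false = true
Overall: true → funded

Funded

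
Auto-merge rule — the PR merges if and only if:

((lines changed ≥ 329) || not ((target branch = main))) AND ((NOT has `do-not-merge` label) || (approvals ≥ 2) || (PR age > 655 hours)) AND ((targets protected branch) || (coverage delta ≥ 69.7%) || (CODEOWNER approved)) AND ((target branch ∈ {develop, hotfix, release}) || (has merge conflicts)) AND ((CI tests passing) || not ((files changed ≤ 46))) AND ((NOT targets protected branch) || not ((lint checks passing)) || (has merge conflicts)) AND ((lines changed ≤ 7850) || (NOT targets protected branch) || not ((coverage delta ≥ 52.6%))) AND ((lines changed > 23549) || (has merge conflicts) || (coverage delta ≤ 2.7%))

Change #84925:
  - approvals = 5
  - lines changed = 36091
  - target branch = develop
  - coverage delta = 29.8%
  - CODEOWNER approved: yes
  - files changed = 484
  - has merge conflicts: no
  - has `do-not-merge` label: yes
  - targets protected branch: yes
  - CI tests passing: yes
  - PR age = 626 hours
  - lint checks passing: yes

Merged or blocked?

Atomic conditions:
  lines changed ≥ 329: 36091 ≥ 329 is true
  target branch = main: develop == main is false
  NOT has `do-not-merge` label: yes → false
  approvals ≥ 2: 5 ≥ 2 is true
  PR age > 655 hours: 626 > 655 is false
  targets protected branch: yes → true
  coverage delta ≥ 69.7%: 29.8 ≥ 69.7 is false
  CODEOWNER approved: yes → true
  target branch ∈ {develop, hotfix, release}: develop is in the set → true
  has merge conflicts: no → false
  CI tests passing: yes → true
  files changed ≤ 46: 484 ≤ 46 is false
  NOT targets protected branch: yes → false
  lint checks passing: yes → true
  lines changed ≤ 7850: 36091 ≤ 7850 is false
  coverage delta ≥ 52.6%: 29.8 ≥ 52.6 is false
  lines changed > 23549: 36091 > 23549 is true
  coverage delta ≤ 2.7%: 29.8 ≤ 2.7 is false
Combine:
[1.2] NOT false = true
[1] true OR true = true
[2] false OR true OR false = true
[3] true OR false OR true = true
[4] true OR false = true
[5.2] NOT false = true
[5] true OR true = true
[6.2] NOT true = false
[6] false OR false OR false = false
[7.3] NOT false = true
[7] false OR false OR true = true
[8] true OR false OR false = true
[root] true AND true AND true AND true AND true AND false AND true AND true = false
Overall: false → blocked

Blocked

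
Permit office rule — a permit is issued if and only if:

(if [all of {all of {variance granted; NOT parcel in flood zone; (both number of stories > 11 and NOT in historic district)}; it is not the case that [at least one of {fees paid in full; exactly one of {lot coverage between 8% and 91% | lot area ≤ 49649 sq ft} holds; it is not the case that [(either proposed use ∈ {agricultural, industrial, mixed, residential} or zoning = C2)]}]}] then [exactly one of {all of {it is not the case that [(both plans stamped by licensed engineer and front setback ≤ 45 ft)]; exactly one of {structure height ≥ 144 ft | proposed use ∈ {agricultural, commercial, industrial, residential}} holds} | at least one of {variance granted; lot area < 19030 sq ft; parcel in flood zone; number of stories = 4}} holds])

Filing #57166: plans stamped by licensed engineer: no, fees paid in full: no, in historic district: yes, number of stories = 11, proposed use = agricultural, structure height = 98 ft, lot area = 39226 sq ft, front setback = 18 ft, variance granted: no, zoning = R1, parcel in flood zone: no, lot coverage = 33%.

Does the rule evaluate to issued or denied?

Issued

Atomic conditions:
  variance granted: no → false
  NOT parcel in flood zone: no → true
  number of stories > 11: 11 > 11 is false
  NOT in historic district: yes → false
  fees paid in full: no → false
  lot coverage between 8% and 91%: 33 in [8, 91] is true
  lot area ≤ 49649 sq ft: 39226 ≤ 49649 is true
  proposed use ∈ {agricultural, industrial, mixed, residential}: agricultural is in the set → true
  zoning = C2: R1 == C2 is false
  plans stamped by licensed engineer: no → false
  front setback ≤ 45 ft: 18 ≤ 45 is true
  structure height ≥ 144 ft: 98 ≥ 144 is false
  proposed use ∈ {agricultural, commercial, industrial, residential}: agricultural is in the set → true
  lot area < 19030 sq ft: 39226 < 19030 is false
  parcel in flood zone: no → false
  number of stories = 4: 11 == 4 is false
Combine:
[1.1.3] false AND false = false
[1.1] false AND true AND false = false
[1.2.1.2] exactly-one(true, true) = false
[1.2.1.3.1] true OR false = true
[1.2.1.3] NOT true = false
[1.2.1] false OR false OR false = false
[1.2] NOT false = true
[1] false AND true = false
[2.1.1.1] false AND true = false
[2.1.1] NOT false = true
[2.1.2] exactly-one(false, true) = true
[2.1] true AND true = true
[2.2] false OR false OR false OR false = false
[2] exactly-one(true, false) = true
[root] false → true (antecedent false ⇒ implication holds) = true
Overall: true → issued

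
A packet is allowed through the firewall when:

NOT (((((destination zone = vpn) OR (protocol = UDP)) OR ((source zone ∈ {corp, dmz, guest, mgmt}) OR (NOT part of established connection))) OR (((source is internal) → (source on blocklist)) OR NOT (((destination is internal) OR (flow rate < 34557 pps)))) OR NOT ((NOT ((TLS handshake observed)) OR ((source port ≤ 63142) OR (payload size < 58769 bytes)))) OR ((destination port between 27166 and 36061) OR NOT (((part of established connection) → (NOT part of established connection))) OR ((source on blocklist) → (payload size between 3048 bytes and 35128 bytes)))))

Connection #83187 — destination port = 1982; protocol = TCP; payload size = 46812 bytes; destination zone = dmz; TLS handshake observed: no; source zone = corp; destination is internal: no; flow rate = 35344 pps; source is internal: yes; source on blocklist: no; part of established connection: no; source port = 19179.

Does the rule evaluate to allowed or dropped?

Dropped

Atomic conditions:
  destination zone = vpn: dmz == vpn is false
  protocol = UDP: TCP == UDP is false
  source zone ∈ {corp, dmz, guest, mgmt}: corp is in the set → true
  NOT part of established connection: no → true
  source is internal: yes → true
  source on blocklist: no → false
  destination is internal: no → false
  flow rate < 34557 pps: 35344 < 34557 is false
  TLS handshake observed: no → false
  source port ≤ 63142: 19179 ≤ 63142 is true
  payload size < 58769 bytes: 46812 < 58769 is true
  destination port between 27166 and 36061: 1982 in [27166, 36061] is false
  part of established connection: no → false
  payload size between 3048 bytes and 35128 bytes: 46812 in [3048, 35128] is false
Combine:
[1.1.1] false OR false = false
[1.1.2] true OR true = true
[1.1] false OR true = true
[1.2.1] true → false = false
[1.2.2.1] false OR false = false
[1.2.2] NOT false = true
[1.2] false OR true = true
[1.3.1.1] NOT false = true
[1.3.1.2] true OR true = true
[1.3.1] true OR true = true
[1.3] NOT true = false
[1.4.2.1] false → true (antecedent false ⇒ implication holds) = true
[1.4.2] NOT true = false
[1.4.3] false → false (antecedent false ⇒ implication holds) = true
[1.4] false OR false OR true = true
[1] true OR true OR false OR true = true
[root] NOT true = false
Overall: false → dropped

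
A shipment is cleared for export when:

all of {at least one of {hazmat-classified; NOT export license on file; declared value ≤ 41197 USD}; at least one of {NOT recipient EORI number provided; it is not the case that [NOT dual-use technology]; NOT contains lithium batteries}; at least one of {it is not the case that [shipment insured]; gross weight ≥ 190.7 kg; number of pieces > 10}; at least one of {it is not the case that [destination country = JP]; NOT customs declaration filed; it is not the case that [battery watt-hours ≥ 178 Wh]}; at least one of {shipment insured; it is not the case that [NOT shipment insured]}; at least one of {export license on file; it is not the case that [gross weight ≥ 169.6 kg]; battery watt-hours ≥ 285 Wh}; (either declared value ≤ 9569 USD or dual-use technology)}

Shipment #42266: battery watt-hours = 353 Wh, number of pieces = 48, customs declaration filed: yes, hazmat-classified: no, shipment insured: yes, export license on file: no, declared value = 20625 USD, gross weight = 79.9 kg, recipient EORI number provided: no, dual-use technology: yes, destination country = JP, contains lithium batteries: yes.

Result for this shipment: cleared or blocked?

Blocked

Atomic conditions:
  hazmat-classified: no → false
  NOT export license on file: no → true
  declared value ≤ 41197 USD: 20625 ≤ 41197 is true
  NOT recipient EORI number provided: no → true
  NOT dual-use technology: yes → false
  NOT contains lithium batteries: yes → false
  shipment insured: yes → true
  gross weight ≥ 190.7 kg: 79.9 ≥ 190.7 is false
  number of pieces > 10: 48 > 10 is true
  destination country = JP: JP == JP is true
  NOT customs declaration filed: yes → false
  battery watt-hours ≥ 178 Wh: 353 ≥ 178 is true
  NOT shipment insured: yes → false
  export license on file: no → false
  gross weight ≥ 169.6 kg: 79.9 ≥ 169.6 is false
  battery watt-hours ≥ 285 Wh: 353 ≥ 285 is true
  declared value ≤ 9569 USD: 20625 ≤ 9569 is false
  dual-use technology: yes → true
Combine:
[1] false OR true OR true = true
[2.2] NOT false = true
[2] true OR true OR false = true
[3.1] NOT true = false
[3] false OR false OR true = true
[4.1] NOT true = false
[4.3] NOT true = false
[4] false OR false OR false = false
[5.2] NOT false = true
[5] true OR true = true
[6.2] NOT false = true
[6] false OR true OR true = true
[7] false OR true = true
[root] true AND true AND true AND false AND true AND true AND true = false
Overall: false → blocked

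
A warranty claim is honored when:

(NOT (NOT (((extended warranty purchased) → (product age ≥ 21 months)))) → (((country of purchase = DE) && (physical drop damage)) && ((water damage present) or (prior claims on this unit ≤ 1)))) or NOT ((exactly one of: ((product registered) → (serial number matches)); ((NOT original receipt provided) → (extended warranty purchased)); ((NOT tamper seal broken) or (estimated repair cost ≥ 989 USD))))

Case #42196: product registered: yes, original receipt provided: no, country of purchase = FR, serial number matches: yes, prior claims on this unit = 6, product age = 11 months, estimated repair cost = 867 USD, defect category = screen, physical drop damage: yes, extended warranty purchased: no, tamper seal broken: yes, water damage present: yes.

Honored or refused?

Refused

Atomic conditions:
  extended warranty purchased: no → false
  product age ≥ 21 months: 11 ≥ 21 is false
  country of purchase = DE: FR == DE is false
  physical drop damage: yes → true
  water damage present: yes → true
  prior claims on this unit ≤ 1: 6 ≤ 1 is false
  product registered: yes → true
  serial number matches: yes → true
  NOT original receipt provided: no → true
  NOT tamper seal broken: yes → false
  estimated repair cost ≥ 989 USD: 867 ≥ 989 is false
Combine:
[1.1.1.1] false → false (antecedent false ⇒ implication holds) = true
[1.1.1] NOT true = false
[1.1] NOT false = true
[1.2.1] false AND true = false
[1.2.2] true OR false = true
[1.2] false AND true = false
[1] true → false = false
[2.1.1] true → true = true
[2.1.2] true → false = false
[2.1.3] false OR false = false
[2.1] exactly-one(true, false, false) = true
[2] NOT true = false
[root] false OR false = false
Overall: false → refused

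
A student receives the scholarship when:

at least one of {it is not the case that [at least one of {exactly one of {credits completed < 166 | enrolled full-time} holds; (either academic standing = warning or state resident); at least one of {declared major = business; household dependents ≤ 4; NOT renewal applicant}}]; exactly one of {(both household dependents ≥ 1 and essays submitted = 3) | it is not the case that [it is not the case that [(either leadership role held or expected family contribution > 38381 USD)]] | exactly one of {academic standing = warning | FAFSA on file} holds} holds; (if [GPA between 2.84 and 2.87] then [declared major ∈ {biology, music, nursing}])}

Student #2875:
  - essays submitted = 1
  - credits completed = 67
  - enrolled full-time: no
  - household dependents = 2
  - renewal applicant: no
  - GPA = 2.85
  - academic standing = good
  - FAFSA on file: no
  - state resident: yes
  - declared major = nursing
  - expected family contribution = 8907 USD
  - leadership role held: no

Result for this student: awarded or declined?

Awarded

Atomic conditions:
  credits completed < 166: 67 < 166 is true
  enrolled full-time: no → false
  academic standing = warning: good == warning is false
  state resident: yes → true
  declared major = business: nursing == business is false
  household dependents ≤ 4: 2 ≤ 4 is true
  NOT renewal applicant: no → true
  household dependents ≥ 1: 2 ≥ 1 is true
  essays submitted = 3: 1 == 3 is false
  leadership role held: no → false
  expected family contribution > 38381 USD: 8907 > 38381 is false
  FAFSA on file: no → false
  GPA between 2.84 and 2.87: 2.85 in [2.84, 2.87] is true
  declared major ∈ {biology, music, nursing}: nursing is in the set → true
Combine:
[1.1.1] exactly-one(true, false) = true
[1.1.2] false OR true = true
[1.1.3] false OR true OR true = true
[1.1] true OR true OR true = true
[1] NOT true = false
[2.1] true AND false = false
[2.2.1.1] false OR false = false
[2.2.1] NOT false = true
[2.2] NOT true = false
[2.3] exactly-one(false, false) = false
[2] exactly-one(false, false, false) = false
[3] true → true = true
[root] false OR false OR true = true
Overall: true → awarded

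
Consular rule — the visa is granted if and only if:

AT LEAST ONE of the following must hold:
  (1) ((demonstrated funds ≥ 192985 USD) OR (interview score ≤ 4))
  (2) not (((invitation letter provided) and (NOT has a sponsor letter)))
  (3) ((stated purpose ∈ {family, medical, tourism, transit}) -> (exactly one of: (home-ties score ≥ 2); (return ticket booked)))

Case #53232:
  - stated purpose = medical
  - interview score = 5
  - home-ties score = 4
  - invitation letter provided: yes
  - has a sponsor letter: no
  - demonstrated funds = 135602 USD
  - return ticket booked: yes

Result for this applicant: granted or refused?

Atomic conditions:
  demonstrated funds ≥ 192985 USD: 135602 ≥ 192985 is false
  interview score ≤ 4: 5 ≤ 4 is false
  invitation letter provided: yes → true
  NOT has a sponsor letter: no → true
  stated purpose ∈ {family, medical, tourism, transit}: medical is in the set → true
  home-ties score ≥ 2: 4 ≥ 2 is true
  return ticket booked: yes → true
Combine:
[1] false OR false = false
[2.1] true AND true = true
[2] NOT true = false
[3.2] exactly-one(true, true) = false
[3] true → false = false
[root] false OR false OR false = false
Overall: false → refused

Refused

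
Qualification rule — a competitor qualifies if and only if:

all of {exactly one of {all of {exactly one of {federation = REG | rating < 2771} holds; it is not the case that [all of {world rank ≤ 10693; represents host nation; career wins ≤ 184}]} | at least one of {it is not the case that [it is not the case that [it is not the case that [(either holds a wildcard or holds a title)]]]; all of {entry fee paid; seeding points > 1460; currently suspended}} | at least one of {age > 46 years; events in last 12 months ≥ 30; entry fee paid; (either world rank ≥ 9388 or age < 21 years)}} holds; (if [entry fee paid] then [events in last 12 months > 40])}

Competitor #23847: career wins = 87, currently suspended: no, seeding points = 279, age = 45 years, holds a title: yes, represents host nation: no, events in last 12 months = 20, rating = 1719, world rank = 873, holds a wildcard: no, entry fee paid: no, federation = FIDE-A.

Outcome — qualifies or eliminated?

Qualifies

Atomic conditions:
  federation = REG: FIDE-A == REG is false
  rating < 2771: 1719 < 2771 is true
  world rank ≤ 10693: 873 ≤ 10693 is true
  represents host nation: no → false
  career wins ≤ 184: 87 ≤ 184 is true
  holds a wildcard: no → false
  holds a title: yes → true
  entry fee paid: no → false
  seeding points > 1460: 279 > 1460 is false
  currently suspended: no → false
  age > 46 years: 45 > 46 is false
  events in last 12 months ≥ 30: 20 ≥ 30 is false
  world rank ≥ 9388: 873 ≥ 9388 is false
  age < 21 years: 45 < 21 is false
  events in last 12 months > 40: 20 > 40 is false
Combine:
[1.1.1] exactly-one(false, true) = true
[1.1.2.1] true AND false AND true = false
[1.1.2] NOT false = true
[1.1] true AND true = true
[1.2.1.1.1.1] false OR true = true
[1.2.1.1.1] NOT true = false
[1.2.1.1] NOT false = true
[1.2.1] NOT true = false
[1.2.2] false AND false AND false = false
[1.2] false OR false = false
[1.3.4] false OR false = false
[1.3] false OR false OR false OR false = false
[1] exactly-one(true, false, false) = true
[2] false → false (antecedent false ⇒ implication holds) = true
[root] true AND true = true
Overall: true → qualifies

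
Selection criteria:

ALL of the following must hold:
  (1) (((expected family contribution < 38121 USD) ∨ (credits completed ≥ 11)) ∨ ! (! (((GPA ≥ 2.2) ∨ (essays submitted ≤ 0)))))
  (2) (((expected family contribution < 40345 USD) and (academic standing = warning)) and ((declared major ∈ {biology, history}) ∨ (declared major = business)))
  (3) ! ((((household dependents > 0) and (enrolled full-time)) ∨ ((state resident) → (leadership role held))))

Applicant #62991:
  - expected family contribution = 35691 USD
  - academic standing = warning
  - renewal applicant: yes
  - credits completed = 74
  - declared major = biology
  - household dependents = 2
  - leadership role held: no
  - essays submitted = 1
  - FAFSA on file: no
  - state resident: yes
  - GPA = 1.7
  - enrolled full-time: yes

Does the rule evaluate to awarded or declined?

Atomic conditions:
  expected family contribution < 38121 USD: 35691 < 38121 is true
  credits completed ≥ 11: 74 ≥ 11 is true
  GPA ≥ 2.2: 1.7 ≥ 2.2 is false
  essays submitted ≤ 0: 1 ≤ 0 is false
  expected family contribution < 40345 USD: 35691 < 40345 is true
  academic standing = warning: warning == warning is true
  declared major ∈ {biology, history}: biology is in the set → true
  declared major = business: biology == business is false
  household dependents > 0: 2 > 0 is true
  enrolled full-time: yes → true
  state resident: yes → true
  leadership role held: no → false
Combine:
[1.1] true OR true = true
[1.2.1.1] false OR false = false
[1.2.1] NOT false = true
[1.2] NOT true = false
[1] true OR false = true
[2.1] true AND true = true
[2.2] true OR false = true
[2] true AND true = true
[3.1.1] true AND true = true
[3.1.2] true → false = false
[3.1] true OR false = true
[3] NOT true = false
[root] true AND true AND false = false
Overall: false → declined

Declined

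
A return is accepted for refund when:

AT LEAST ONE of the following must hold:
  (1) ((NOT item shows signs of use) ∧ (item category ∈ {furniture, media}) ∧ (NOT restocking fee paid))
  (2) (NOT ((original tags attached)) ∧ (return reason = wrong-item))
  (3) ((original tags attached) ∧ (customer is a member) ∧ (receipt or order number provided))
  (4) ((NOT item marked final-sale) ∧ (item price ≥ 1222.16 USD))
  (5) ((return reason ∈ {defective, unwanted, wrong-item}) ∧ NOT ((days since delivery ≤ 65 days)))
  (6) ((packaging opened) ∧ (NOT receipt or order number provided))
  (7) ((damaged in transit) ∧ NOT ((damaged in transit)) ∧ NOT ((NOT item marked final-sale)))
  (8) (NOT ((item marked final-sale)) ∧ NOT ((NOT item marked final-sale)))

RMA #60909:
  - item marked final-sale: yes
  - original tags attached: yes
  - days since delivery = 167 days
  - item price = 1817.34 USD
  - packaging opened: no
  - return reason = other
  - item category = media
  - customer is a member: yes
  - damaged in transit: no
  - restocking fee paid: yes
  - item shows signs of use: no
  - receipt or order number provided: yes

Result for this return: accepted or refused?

Atomic conditions:
  NOT item shows signs of use: no → true
  item category ∈ {furniture, media}: media is in the set → true
  NOT restocking fee paid: yes → false
  original tags attached: yes → true
  return reason = wrong-item: other == wrong-item is false
  customer is a member: yes → true
  receipt or order number provided: yes → true
  NOT item marked final-sale: yes → false
  item price ≥ 1222.16 USD: 1817.34 ≥ 1222.16 is true
  return reason ∈ {defective, unwanted, wrong-item}: other is not in the set → false
  days since delivery ≤ 65 days: 167 ≤ 65 is false
  packaging opened: no → false
  NOT receipt or order number provided: yes → false
  damaged in transit: no → false
  item marked final-sale: yes → true
Combine:
[1] true AND true AND false = false
[2.1] NOT true = false
[2] false AND false = false
[3] true AND true AND true = true
[4] false AND true = false
[5.2] NOT false = true
[5] false AND true = false
[6] false AND false = false
[7.2] NOT false = true
[7.3] NOT false = true
[7] false AND true AND true = false
[8.1] NOT true = false
[8.2] NOT false = true
[8] false AND true = false
[root] false OR false OR true OR false OR false OR false OR false OR false = true
Overall: true → accepted

Accepted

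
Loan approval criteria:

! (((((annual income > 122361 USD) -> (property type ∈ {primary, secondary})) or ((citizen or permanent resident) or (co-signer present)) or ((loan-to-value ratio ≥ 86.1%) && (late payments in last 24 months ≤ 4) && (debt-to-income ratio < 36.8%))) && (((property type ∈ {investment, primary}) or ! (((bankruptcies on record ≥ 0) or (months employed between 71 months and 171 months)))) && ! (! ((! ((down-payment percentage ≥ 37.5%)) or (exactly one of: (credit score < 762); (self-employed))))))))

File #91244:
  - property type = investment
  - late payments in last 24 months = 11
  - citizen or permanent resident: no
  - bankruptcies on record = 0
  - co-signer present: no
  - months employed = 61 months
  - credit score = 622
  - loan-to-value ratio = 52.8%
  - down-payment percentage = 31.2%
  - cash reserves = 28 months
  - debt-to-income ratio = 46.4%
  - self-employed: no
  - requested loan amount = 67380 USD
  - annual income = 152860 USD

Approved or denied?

Atomic conditions:
  annual income > 122361 USD: 152860 > 122361 is true
  property type ∈ {primary, secondary}: investment is not in the set → false
  citizen or permanent resident: no → false
  co-signer present: no → false
  loan-to-value ratio ≥ 86.1%: 52.8 ≥ 86.1 is false
  late payments in last 24 months ≤ 4: 11 ≤ 4 is false
  debt-to-income ratio < 36.8%: 46.4 < 36.8 is false
  property type ∈ {investment, primary}: investment is in the set → true
  bankruptcies on record ≥ 0: 0 ≥ 0 is true
  months employed between 71 months and 171 months: 61 in [71, 171] is false
  down-payment percentage ≥ 37.5%: 31.2 ≥ 37.5 is false
  credit score < 762: 622 < 762 is true
  self-employed: no → false
Combine:
[1.1.1] true → false = false
[1.1.2] false OR false = false
[1.1.3] false AND false AND false = false
[1.1] false OR false OR false = false
[1.2.1.2.1] true OR false = true
[1.2.1.2] NOT true = false
[1.2.1] true OR false = true
[1.2.2.1.1.1] NOT false = true
[1.2.2.1.1.2] exactly-one(true, false) = true
[1.2.2.1.1] true OR true = true
[1.2.2.1] NOT true = false
[1.2.2] NOT false = true
[1.2] true AND true = true
[1] false AND true = false
[root] NOT false = true
Overall: true → approved

Approved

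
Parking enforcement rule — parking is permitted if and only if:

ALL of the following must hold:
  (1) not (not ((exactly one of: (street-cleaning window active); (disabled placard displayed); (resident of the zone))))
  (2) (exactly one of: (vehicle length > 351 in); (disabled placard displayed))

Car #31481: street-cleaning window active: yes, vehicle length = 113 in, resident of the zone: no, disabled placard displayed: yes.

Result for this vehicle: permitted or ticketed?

Atomic conditions:
  street-cleaning window active: yes → true
  disabled placard displayed: yes → true
  resident of the zone: no → false
  vehicle length > 351 in: 113 > 351 is false
Combine:
[1.1.1] exactly-one(true, true, false) = false
[1.1] NOT false = true
[1] NOT true = false
[2] exactly-one(false, true) = true
[root] false AND true = false
Overall: false → ticketed

Ticketed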